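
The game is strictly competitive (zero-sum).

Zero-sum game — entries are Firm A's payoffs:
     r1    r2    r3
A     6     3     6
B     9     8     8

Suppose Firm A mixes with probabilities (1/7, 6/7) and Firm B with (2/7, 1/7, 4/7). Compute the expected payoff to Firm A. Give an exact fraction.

Against (2/7, 1/7, 4/7), each row's expected payoff is A: 39/7; B: 58/7.
Taking the (1/7, 6/7)-weighted average: (1/7)·(39/7) + (6/7)·(58/7) = 387/49.

387/49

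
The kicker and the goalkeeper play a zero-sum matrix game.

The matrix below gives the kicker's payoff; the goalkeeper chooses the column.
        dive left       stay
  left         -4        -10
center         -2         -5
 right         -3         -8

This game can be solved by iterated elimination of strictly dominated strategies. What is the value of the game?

Row left is strictly dominated by row center (-2>-4, -5>-10); eliminate left.
Row right is strictly dominated by row center (-2>-3, -5>-8); eliminate right.
Column dive left is strictly dominated by stay for the goalkeeper (-5<-2); eliminate dive left.
Only (center, stay) remains, with payoff -5.

-5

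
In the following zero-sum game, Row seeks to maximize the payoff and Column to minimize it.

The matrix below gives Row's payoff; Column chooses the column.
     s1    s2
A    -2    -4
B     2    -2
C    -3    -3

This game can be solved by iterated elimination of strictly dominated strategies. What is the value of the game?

Row C is strictly dominated by row B (2>-3, -2>-3); eliminate C.
Row A is strictly dominated by row B (2>-2, -2>-4); eliminate A.
Column s1 is strictly dominated by s2 for Column (-2<2); eliminate s1.
Only (B, s2) remains, with payoff -2.

-2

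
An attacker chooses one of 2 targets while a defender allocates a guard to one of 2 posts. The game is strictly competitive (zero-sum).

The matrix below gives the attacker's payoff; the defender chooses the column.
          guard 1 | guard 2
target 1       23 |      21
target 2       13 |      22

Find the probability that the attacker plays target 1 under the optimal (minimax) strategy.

9/11

Row minima are 21 and 13, so the attacker's maximin is 21; column maxima are 23 and 22, so the defender's minimax is 22. These differ, so the equilibrium is in mixed strategies.
Let the attacker play target 1 with probability p. The defender is indifferent when 23p + 13(1−p) = 21p + 22(1−p), giving p = 9/11.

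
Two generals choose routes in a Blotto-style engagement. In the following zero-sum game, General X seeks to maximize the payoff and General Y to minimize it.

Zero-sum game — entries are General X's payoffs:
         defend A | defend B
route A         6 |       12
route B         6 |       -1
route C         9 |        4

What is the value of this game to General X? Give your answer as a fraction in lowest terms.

Row route B is strictly dominated by row route C, so General X never plays it.
The remaining 2×2 game on (route A, route C) × (defend A, defend B) has no saddle point. Let General X play route A with probability p; indifference gives 6p + 9(1−p) = 12p + 4(1−p), so p = 5/11.
Similarly General Y's optimal q on defend A is 8/11, and the value is 6·(8/11) + (12)·(3/11) = 84/11.

84/11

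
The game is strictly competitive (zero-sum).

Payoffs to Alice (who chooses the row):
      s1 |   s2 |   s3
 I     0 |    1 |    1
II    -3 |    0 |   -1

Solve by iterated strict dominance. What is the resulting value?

Row II is strictly dominated by row I (0>-3, 1>0, 1>-1); eliminate II.
Column s3 is strictly dominated by s1 for Bob (0<1); eliminate s3.
Column s2 is strictly dominated by s1 for Bob (0<1); eliminate s2.
Only (I, s1) remains, with payoff 0.

0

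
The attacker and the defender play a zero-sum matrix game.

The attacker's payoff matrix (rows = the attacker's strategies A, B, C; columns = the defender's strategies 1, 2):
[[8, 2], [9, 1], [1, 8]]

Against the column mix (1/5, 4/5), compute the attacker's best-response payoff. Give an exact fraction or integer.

A: (8)·(1/5) + (2)·(4/5) = 16/5.
B: (9)·(1/5) + (1)·(4/5) = 13/5.
C: (1)·(1/5) + (8)·(4/5) = 33/5.
The best pure response is C with expected payoff 33/5.

33/5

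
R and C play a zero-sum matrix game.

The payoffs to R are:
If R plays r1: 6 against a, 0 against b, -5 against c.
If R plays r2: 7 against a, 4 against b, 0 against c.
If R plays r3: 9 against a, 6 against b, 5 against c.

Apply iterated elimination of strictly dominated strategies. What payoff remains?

Column b is strictly dominated by c for C (-5<0, 0<4, 5<6); eliminate b.
Row r1 is strictly dominated by row r2 (7>6, 0>-5); eliminate r1.
Row r2 is strictly dominated by row r3 (9>7, 5>0); eliminate r2.
Column a is strictly dominated by c for C (5<9); eliminate a.
Only (r3, c) remains, with payoff 5.

5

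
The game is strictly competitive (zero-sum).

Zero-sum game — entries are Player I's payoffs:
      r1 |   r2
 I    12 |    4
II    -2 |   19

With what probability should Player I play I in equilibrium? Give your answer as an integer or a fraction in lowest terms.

21/29

Row minima are 4 and -2, so Player I's maximin is 4; column maxima are 12 and 19, so Player II's minimax is 12. These differ, so the equilibrium is in mixed strategies.
Let Player I play I with probability p. Player II is indifferent when 12p − 2(1−p) = 4p + 19(1−p), giving p = 21/29.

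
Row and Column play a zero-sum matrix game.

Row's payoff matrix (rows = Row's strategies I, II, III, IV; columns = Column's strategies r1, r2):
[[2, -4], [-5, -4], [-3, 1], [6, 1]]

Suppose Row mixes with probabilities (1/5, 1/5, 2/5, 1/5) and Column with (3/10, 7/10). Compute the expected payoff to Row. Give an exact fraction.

Against (3/10, 7/10), each row's expected payoff is I: -11/5; II: -43/10; III: -1/5; IV: 5/2.
Taking the (1/5, 1/5, 2/5, 1/5)-weighted average: (1/5)·(-11/5) + (1/5)·(-43/10) + (2/5)·(-1/5) + (1/5)·(5/2) = -22/25.

-22/25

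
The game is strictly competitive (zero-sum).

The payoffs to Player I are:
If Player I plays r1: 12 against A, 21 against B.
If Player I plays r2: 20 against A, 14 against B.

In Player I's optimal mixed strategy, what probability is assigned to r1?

2/5

Row minima are 12 and 14, so Player I's maximin is 14; column maxima are 20 and 21, so Player II's minimax is 20. These differ, so the equilibrium is in mixed strategies.
Let Player I play r1 with probability p. Player II is indifferent when 12p + 20(1−p) = 21p + 14(1−p), giving p = 2/5.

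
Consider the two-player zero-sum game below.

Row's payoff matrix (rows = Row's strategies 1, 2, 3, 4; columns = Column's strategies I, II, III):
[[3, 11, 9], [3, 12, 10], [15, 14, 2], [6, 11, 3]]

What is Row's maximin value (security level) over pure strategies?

The worst-case payoff for each row is 1: 3, 2: 3, 3: 2, 4: 3.
The best of these is 3.

3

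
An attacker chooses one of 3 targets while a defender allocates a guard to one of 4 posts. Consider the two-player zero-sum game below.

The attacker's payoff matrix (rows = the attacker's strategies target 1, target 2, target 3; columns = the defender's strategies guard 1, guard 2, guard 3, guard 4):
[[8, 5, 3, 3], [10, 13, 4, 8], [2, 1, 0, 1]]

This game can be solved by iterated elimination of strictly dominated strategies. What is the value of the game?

Row target 1 is strictly dominated by row target 2 (10>8, 13>5, 4>3, 8>3); eliminate target 1.
Column guard 2 is strictly dominated by guard 3 for the defender (4<13, 0<1); eliminate guard 2.
Row target 3 is strictly dominated by row target 2 (10>2, 4>0, 8>1); eliminate target 3.
Column guard 1 is strictly dominated by guard 3 for the defender (4<10); eliminate guard 1.
Column guard 4 is strictly dominated by guard 3 for the defender (4<8); eliminate guard 4.
Only (target 2, guard 3) remains, with payoff 4.

4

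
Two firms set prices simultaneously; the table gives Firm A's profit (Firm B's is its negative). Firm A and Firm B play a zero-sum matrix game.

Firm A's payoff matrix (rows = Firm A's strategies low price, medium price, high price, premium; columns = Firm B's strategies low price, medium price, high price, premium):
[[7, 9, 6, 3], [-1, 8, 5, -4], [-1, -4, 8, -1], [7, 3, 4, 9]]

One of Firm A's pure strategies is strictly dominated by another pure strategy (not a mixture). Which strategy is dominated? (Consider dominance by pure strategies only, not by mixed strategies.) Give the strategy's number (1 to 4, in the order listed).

Compare medium price with low price: 7 > -1, 9 > 8, 6 > 5, 3 > -4.
So low price strictly dominates medium price for Firm A; medium price is strictly dominated.

2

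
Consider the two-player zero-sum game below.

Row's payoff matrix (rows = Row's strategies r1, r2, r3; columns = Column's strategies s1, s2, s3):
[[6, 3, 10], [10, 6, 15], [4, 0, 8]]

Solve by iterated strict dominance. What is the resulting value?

6

Row r3 is strictly dominated by row r1 (6>4, 3>0, 10>8); eliminate r3.
Row r1 is strictly dominated by row r2 (10>6, 6>3, 15>10); eliminate r1.
Column s3 is strictly dominated by s1 for Column (10<15); eliminate s3.
Column s1 is strictly dominated by s2 for Column (6<10); eliminate s1.
Only (r2, s2) remains, with payoff 6.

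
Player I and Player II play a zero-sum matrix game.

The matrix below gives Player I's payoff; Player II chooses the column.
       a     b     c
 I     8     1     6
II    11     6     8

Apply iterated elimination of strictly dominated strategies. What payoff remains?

6

Row I is strictly dominated by row II (11>8, 6>1, 8>6); eliminate I.
Column a is strictly dominated by b for Player II (6<11); eliminate a.
Column c is strictly dominated by b for Player II (6<8); eliminate c.
Only (II, b) remains, with payoff 6.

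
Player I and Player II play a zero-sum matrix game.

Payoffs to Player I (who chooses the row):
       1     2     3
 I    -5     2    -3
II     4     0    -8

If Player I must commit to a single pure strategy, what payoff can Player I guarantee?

The worst-case payoff for each row is I: -5, II: -8.
The best of these is -5.

-5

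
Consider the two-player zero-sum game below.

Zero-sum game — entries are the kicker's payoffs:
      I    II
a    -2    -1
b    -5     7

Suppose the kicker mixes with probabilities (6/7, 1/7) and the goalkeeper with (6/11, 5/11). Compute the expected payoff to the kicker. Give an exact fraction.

Against (6/11, 5/11), each row's expected payoff is a: -17/11; b: 5/11.
Taking the (6/7, 1/7)-weighted average: (6/7)·(-17/11) + (1/7)·(5/11) = -97/77.

-97/77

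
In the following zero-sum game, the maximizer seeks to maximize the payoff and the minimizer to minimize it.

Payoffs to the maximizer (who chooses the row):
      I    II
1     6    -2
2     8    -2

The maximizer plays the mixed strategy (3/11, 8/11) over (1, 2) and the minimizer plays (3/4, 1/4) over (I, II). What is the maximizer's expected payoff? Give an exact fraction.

56/11

Against (3/4, 1/4), each row's expected payoff is 1: 4; 2: 11/2.
Taking the (3/11, 8/11)-weighted average: (3/11)·(4) + (8/11)·(11/2) = 56/11.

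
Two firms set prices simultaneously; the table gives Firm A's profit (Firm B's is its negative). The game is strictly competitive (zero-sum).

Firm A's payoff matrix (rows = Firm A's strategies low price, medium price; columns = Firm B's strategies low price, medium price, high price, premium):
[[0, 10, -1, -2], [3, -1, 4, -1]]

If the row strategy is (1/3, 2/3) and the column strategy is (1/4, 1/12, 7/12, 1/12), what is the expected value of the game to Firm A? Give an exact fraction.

71/36

Against (1/4, 1/12, 7/12, 1/12), each row's expected payoff is low price: 1/12; medium price: 35/12.
Taking the (1/3, 2/3)-weighted average: (1/3)·(1/12) + (2/3)·(35/12) = 71/36.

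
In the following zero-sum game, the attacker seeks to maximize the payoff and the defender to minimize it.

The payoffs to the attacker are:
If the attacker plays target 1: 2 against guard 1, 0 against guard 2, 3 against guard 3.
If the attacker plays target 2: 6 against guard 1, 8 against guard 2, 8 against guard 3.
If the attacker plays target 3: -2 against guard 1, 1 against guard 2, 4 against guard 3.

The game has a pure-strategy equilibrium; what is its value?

6

Row minima: 0, 6, -2 → the attacker's maximin is 6.
Column maxima: 6, 8, 8 → the defender's minimax is 6.
They coincide at (target 2, guard 1), so the value is 6.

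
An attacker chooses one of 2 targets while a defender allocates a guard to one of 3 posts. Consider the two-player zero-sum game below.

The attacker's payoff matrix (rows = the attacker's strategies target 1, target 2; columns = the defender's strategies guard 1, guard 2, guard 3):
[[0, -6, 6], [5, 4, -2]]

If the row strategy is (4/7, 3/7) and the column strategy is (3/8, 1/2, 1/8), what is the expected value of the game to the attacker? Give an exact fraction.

15/56

Against (3/8, 1/2, 1/8), each row's expected payoff is target 1: -9/4; target 2: 29/8.
Taking the (4/7, 3/7)-weighted average: (4/7)·(-9/4) + (3/7)·(29/8) = 15/56.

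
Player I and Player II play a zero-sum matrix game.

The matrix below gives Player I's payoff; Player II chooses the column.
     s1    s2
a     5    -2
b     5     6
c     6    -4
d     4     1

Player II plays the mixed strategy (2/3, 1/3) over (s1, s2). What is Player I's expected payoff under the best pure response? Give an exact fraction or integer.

16/3

a: (5)·(2/3) + (-2)·(1/3) = 8/3.
b: (5)·(2/3) + (6)·(1/3) = 16/3.
c: (6)·(2/3) + (-4)·(1/3) = 8/3.
d: (4)·(2/3) + (1)·(1/3) = 3.
The best pure response is b with expected payoff 16/3.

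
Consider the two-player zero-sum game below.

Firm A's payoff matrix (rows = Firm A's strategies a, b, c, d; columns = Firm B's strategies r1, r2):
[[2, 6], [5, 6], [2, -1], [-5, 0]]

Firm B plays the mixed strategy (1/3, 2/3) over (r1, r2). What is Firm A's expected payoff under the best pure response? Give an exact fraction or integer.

a: (2)·(1/3) + (6)·(2/3) = 14/3.
b: (5)·(1/3) + (6)·(2/3) = 17/3.
c: (2)·(1/3) + (-1)·(2/3) = 0.
d: (-5)·(1/3) + (0)·(2/3) = -5/3.
The best pure response is b with expected payoff 17/3.

17/3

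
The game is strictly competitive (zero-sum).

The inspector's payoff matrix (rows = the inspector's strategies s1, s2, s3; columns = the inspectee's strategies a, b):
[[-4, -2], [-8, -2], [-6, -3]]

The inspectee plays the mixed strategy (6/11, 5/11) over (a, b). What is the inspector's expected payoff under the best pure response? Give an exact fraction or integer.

-34/11

s1: (-4)·(6/11) + (-2)·(5/11) = -34/11.
s2: (-8)·(6/11) + (-2)·(5/11) = -58/11.
s3: (-6)·(6/11) + (-3)·(5/11) = -51/11.
The best pure response is s1 with expected payoff -34/11.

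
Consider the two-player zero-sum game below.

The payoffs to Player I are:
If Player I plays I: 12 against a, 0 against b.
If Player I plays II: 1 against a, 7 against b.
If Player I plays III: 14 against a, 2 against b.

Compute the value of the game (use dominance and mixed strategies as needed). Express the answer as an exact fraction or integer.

Row I is strictly dominated by row III, so Player I never plays it.
The remaining 2×2 game on (II, III) × (a, b) has no saddle point. Let Player I play II with probability p; indifference gives p + 14(1−p) = 7p + 2(1−p), so p = 2/3.
Similarly Player II's optimal q on a is 5/18, and the value is 1·(5/18) + (7)·(13/18) = 16/3.

16/3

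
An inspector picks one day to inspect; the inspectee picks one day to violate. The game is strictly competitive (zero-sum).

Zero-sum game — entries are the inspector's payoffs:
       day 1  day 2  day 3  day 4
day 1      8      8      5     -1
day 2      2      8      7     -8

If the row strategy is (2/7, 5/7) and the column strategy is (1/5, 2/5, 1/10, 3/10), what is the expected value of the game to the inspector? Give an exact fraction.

Against (1/5, 2/5, 1/10, 3/10), each row's expected payoff is day 1: 5; day 2: 19/10.
Taking the (2/7, 5/7)-weighted average: (2/7)·(5) + (5/7)·(19/10) = 39/14.

39/14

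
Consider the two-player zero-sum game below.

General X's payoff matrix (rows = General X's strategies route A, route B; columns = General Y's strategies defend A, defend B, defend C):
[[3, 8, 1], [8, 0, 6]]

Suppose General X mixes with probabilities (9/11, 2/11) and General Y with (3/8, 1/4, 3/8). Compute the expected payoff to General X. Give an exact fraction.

Against (3/8, 1/4, 3/8), each row's expected payoff is route A: 7/2; route B: 21/4.
Taking the (9/11, 2/11)-weighted average: (9/11)·(7/2) + (2/11)·(21/4) = 42/11.

42/11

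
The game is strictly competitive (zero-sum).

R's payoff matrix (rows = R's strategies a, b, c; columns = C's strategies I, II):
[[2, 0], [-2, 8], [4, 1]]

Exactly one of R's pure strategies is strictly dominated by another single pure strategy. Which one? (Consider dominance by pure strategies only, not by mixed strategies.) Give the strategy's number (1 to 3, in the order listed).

1

Compare a with c: 4 > 2, 1 > 0.
So c strictly dominates a for R; a is strictly dominated.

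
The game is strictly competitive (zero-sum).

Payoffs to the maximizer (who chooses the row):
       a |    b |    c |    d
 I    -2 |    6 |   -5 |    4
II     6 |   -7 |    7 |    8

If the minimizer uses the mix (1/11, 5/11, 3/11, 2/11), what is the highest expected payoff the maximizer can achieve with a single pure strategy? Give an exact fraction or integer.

21/11

I: (-2)·(1/11) + (6)·(5/11) + (-5)·(3/11) + (4)·(2/11) = 21/11.
II: (6)·(1/11) + (-7)·(5/11) + (7)·(3/11) + (8)·(2/11) = 8/11.
The best pure response is I with expected payoff 21/11.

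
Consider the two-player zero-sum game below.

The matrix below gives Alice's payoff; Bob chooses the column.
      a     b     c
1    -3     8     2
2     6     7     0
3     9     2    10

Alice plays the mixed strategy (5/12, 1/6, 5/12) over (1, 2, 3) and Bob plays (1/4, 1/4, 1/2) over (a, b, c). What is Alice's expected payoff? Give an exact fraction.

113/24

Against (1/4, 1/4, 1/2), each row's expected payoff is 1: 9/4; 2: 13/4; 3: 31/4.
Taking the (5/12, 1/6, 5/12)-weighted average: (5/12)·(9/4) + (1/6)·(13/4) + (5/12)·(31/4) = 113/24.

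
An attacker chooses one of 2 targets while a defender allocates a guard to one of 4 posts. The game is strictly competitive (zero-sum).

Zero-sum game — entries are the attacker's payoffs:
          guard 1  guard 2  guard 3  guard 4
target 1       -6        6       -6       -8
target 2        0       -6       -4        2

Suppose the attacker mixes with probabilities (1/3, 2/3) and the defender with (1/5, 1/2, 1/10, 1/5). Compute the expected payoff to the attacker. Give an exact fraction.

Against (1/5, 1/2, 1/10, 1/5), each row's expected payoff is target 1: -2/5; target 2: -3.
Taking the (1/3, 2/3)-weighted average: (1/3)·(-2/5) + (2/3)·(-3) = -32/15.

-32/15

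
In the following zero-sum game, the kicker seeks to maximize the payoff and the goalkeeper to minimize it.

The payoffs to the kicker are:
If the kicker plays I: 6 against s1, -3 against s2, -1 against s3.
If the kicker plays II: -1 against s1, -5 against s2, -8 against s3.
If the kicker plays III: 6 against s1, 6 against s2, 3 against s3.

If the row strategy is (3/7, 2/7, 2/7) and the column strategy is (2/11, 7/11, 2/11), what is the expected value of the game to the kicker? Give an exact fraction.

Against (2/11, 7/11, 2/11), each row's expected payoff is I: -1; II: -53/11; III: 60/11.
Taking the (3/7, 2/7, 2/7)-weighted average: (3/7)·(-1) + (2/7)·(-53/11) + (2/7)·(60/11) = -19/77.

-19/77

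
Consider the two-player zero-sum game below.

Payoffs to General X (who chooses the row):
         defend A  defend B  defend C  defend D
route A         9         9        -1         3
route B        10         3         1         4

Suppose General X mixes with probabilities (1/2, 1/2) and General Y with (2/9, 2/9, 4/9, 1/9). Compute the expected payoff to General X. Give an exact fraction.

Against (2/9, 2/9, 4/9, 1/9), each row's expected payoff is route A: 35/9; route B: 34/9.
Taking the (1/2, 1/2)-weighted average: (1/2)·(35/9) + (1/2)·(34/9) = 23/6.

23/6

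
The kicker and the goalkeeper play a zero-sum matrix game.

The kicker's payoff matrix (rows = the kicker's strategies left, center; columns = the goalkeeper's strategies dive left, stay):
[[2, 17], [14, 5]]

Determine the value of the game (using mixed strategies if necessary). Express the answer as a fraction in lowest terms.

Row minima are 2 and 5, so the kicker's maximin is 5; column maxima are 14 and 17, so the goalkeeper's minimax is 14. These differ, so the equilibrium is in mixed strategies.
Let the kicker play left with probability p. The goalkeeper is indifferent when 2p + 14(1−p) = 17p + 5(1−p), giving p = 3/8.
Let the goalkeeper play dive left with probability q. The kicker is indifferent when 2q + 17(1−q) = 14q + 5(1−q), giving q = 1/2.
The value is 2·(1/2) + (17)·(1/2) = 19/2.

19/2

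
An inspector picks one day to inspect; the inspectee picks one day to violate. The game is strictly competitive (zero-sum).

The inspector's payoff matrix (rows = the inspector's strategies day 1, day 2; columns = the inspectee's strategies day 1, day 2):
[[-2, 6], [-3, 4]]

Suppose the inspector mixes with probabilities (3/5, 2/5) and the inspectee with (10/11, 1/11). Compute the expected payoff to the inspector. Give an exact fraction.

Against (10/11, 1/11), each row's expected payoff is day 1: -14/11; day 2: -26/11.
Taking the (3/5, 2/5)-weighted average: (3/5)·(-14/11) + (2/5)·(-26/11) = -94/55.

-94/55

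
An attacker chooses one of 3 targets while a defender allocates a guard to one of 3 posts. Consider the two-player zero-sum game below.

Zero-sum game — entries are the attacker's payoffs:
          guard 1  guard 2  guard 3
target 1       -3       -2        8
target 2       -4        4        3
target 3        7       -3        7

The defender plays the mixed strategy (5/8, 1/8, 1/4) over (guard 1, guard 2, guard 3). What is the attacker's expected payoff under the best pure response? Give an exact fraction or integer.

target 1: (-3)·(5/8) + (-2)·(1/8) + (8)·(1/4) = -1/8.
target 2: (-4)·(5/8) + (4)·(1/8) + (3)·(1/4) = -5/4.
target 3: (7)·(5/8) + (-3)·(1/8) + (7)·(1/4) = 23/4.
The best pure response is target 3 with expected payoff 23/4.

23/4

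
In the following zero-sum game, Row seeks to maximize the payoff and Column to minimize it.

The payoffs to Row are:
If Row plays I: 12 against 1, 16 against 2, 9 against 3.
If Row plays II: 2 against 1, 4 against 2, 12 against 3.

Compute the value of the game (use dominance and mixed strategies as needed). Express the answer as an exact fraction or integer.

Column 2 is strictly dominated by 1 for Column (it gives Row more in every row).
The remaining 2×2 game on (I, II) × (1, 3) has no saddle point. Let Row play I with probability p; indifference gives 12p + 2(1−p) = 9p + 12(1−p), so p = 10/13.
Similarly Column's optimal q on 1 is 3/13, and the value is 12·(3/13) + (9)·(10/13) = 126/13.

126/13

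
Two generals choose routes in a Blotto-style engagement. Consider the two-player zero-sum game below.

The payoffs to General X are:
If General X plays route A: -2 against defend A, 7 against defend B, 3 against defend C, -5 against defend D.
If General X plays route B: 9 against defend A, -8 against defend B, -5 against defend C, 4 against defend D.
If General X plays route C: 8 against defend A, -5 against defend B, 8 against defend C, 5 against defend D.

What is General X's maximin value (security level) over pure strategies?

The worst-case payoff for each row is route A: -5, route B: -8, route C: -5.
The best of these is -5.

-5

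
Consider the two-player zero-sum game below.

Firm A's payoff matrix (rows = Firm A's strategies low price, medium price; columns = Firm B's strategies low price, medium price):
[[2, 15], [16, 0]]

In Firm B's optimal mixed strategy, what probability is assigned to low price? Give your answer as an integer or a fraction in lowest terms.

15/29

Row minima are 2 and 0, so Firm A's maximin is 2; column maxima are 16 and 15, so Firm B's minimax is 15. These differ, so the equilibrium is in mixed strategies.
Let Firm B play low price with probability q. Firm A is indifferent when 2q + 15(1−q) = 16q, giving q = 15/29.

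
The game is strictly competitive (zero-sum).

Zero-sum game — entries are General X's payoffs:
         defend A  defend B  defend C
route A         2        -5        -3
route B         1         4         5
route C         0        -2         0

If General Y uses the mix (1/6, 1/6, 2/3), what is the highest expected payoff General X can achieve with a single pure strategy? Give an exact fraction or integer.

25/6

route A: (2)·(1/6) + (-5)·(1/6) + (-3)·(2/3) = -5/2.
route B: (1)·(1/6) + (4)·(1/6) + (5)·(2/3) = 25/6.
route C: (0)·(1/6) + (-2)·(1/6) + (0)·(2/3) = -1/3.
The best pure response is route B with expected payoff 25/6.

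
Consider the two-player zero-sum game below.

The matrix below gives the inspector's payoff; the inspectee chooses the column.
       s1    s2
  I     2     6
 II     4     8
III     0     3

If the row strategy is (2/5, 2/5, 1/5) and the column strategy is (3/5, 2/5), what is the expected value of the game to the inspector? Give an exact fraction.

Against (3/5, 2/5), each row's expected payoff is I: 18/5; II: 28/5; III: 6/5.
Taking the (2/5, 2/5, 1/5)-weighted average: (2/5)·(18/5) + (2/5)·(28/5) + (1/5)·(6/5) = 98/25.

98/25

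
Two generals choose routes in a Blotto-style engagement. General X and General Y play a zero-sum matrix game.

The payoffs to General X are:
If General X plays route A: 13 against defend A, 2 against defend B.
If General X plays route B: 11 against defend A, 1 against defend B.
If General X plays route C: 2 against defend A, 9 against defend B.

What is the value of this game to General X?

Row route B is strictly dominated by row route A, so General X never plays it.
The remaining 2×2 game on (route A, route C) × (defend A, defend B) has no saddle point. Let General X play route A with probability p; indifference gives 13p + 2(1−p) = 2p + 9(1−p), so p = 7/18.
Similarly General Y's optimal q on defend A is 7/18, and the value is 13·(7/18) + (2)·(11/18) = 113/18.

113/18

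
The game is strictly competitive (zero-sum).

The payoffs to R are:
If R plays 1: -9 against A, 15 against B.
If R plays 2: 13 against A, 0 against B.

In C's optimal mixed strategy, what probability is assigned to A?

Row minima are -9 and 0, so R's maximin is 0; column maxima are 13 and 15, so C's minimax is 13. These differ, so the equilibrium is in mixed strategies.
Let C play A with probability q. R is indifferent when −9q + 15(1−q) = 13q, giving q = 15/37.

15/37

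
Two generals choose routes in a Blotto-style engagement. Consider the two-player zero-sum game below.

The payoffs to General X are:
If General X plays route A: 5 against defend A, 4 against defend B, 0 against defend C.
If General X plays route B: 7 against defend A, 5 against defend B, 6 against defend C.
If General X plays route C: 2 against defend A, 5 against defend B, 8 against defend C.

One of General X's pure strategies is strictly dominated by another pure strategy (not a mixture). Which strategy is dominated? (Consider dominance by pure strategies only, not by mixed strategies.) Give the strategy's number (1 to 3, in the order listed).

Compare route A with route B: 7 > 5, 5 > 4, 6 > 0.
So route B strictly dominates route A for General X; route A is strictly dominated.

1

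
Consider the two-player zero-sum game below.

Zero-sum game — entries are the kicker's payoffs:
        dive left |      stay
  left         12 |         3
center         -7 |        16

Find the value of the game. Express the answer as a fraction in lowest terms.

213/32

Row minima are 3 and -7, so the kicker's maximin is 3; column maxima are 12 and 16, so the goalkeeper's minimax is 12. These differ, so the equilibrium is in mixed strategies.
Let the kicker play left with probability p. The goalkeeper is indifferent when 12p − 7(1−p) = 3p + 16(1−p), giving p = 23/32.
Let the goalkeeper play dive left with probability q. The kicker is indifferent when 12q + 3(1−q) = −7q + 16(1−q), giving q = 13/32.
The value is 12·(13/32) + (3)·(19/32) = 213/32.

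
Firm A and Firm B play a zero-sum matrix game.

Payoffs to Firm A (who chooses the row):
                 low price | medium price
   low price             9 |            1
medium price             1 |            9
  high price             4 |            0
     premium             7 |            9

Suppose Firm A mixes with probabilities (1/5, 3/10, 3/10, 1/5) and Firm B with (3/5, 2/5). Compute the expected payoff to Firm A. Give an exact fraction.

Against (3/5, 2/5), each row's expected payoff is low price: 29/5; medium price: 21/5; high price: 12/5; premium: 39/5.
Taking the (1/5, 3/10, 3/10, 1/5)-weighted average: (1/5)·(29/5) + (3/10)·(21/5) + (3/10)·(12/5) + (1/5)·(39/5) = 47/10.

47/10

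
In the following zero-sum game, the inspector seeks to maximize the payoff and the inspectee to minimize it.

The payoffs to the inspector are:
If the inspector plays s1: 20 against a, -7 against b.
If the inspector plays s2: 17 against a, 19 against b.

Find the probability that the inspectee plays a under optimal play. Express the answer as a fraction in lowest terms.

Row minima are -7 and 17, so the inspector's maximin is 17; column maxima are 20 and 19, so the inspectee's minimax is 19. These differ, so the equilibrium is in mixed strategies.
Let the inspectee play a with probability q. The inspector is indifferent when 20q − 7(1−q) = 17q + 19(1−q), giving q = 26/29.

26/29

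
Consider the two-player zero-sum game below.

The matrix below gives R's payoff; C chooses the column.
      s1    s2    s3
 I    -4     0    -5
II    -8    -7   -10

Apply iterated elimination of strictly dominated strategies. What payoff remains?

-5

Column s1 is strictly dominated by s3 for C (-5<-4, -10<-8); eliminate s1.
Column s2 is strictly dominated by s3 for C (-5<0, -10<-7); eliminate s2.
Row II is strictly dominated by row I (-5>-10); eliminate II.
Only (I, s3) remains, with payoff -5.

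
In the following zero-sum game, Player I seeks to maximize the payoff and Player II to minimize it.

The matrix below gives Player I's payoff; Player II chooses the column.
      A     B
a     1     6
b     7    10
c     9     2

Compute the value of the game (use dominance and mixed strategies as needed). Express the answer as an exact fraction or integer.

38/5

Row a is strictly dominated by row b, so Player I never plays it.
The remaining 2×2 game on (b, c) × (A, B) has no saddle point. Let Player I play b with probability p; indifference gives 7p + 9(1−p) = 10p + 2(1−p), so p = 7/10.
Similarly Player II's optimal q on A is 4/5, and the value is 7·(4/5) + (10)·(1/5) = 38/5.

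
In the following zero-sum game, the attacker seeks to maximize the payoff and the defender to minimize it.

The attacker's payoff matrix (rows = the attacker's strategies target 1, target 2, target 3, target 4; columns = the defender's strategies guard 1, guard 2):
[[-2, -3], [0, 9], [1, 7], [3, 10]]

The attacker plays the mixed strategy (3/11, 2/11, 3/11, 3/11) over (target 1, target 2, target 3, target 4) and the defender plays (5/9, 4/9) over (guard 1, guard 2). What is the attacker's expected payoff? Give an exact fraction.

30/11

Against (5/9, 4/9), each row's expected payoff is target 1: -22/9; target 2: 4; target 3: 11/3; target 4: 55/9.
Taking the (3/11, 2/11, 3/11, 3/11)-weighted average: (3/11)·(-22/9) + (2/11)·(4) + (3/11)·(11/3) + (3/11)·(55/9) = 30/11.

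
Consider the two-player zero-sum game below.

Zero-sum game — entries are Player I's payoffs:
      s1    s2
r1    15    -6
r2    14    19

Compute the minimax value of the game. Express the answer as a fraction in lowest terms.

369/26

Row minima are -6 and 14, so Player I's maximin is 14; column maxima are 15 and 19, so Player II's minimax is 15. These differ, so the equilibrium is in mixed strategies.
Let Player I play r1 with probability p. Player II is indifferent when 15p + 14(1−p) = −6p + 19(1−p), giving p = 5/26.
Let Player II play s1 with probability q. Player I is indifferent when 15q − 6(1−q) = 14q + 19(1−q), giving q = 25/26.
The value is 15·(25/26) + (-6)·(1/26) = 369/26.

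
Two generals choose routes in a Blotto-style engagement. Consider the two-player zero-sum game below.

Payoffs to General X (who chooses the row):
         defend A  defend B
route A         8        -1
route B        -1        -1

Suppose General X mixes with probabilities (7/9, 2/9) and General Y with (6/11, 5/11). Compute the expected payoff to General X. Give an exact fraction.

31/11

Against (6/11, 5/11), each row's expected payoff is route A: 43/11; route B: -1.
Taking the (7/9, 2/9)-weighted average: (7/9)·(43/11) + (2/9)·(-1) = 31/11.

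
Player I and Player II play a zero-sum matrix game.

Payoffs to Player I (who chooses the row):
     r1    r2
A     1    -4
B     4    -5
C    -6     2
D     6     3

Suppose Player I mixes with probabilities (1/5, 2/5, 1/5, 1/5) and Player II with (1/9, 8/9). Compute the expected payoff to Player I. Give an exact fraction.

Against (1/9, 8/9), each row's expected payoff is A: -31/9; B: -4; C: 10/9; D: 10/3.
Taking the (1/5, 2/5, 1/5, 1/5)-weighted average: (1/5)·(-31/9) + (2/5)·(-4) + (1/5)·(10/9) + (1/5)·(10/3) = -7/5.

-7/5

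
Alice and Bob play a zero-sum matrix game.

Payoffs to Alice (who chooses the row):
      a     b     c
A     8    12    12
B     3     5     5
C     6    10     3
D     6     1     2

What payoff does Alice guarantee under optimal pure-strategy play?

8

Row minima: 8, 3, 3, 1 → Alice's maximin is 8.
Column maxima: 8, 12, 12 → Bob's minimax is 8.
They coincide at (A, a), so the value is 8.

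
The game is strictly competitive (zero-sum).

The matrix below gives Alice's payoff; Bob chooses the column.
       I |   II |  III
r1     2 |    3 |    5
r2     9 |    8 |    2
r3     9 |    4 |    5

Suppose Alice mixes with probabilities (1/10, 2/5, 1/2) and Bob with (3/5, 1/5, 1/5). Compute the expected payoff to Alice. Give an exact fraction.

Against (3/5, 1/5, 1/5), each row's expected payoff is r1: 14/5; r2: 37/5; r3: 36/5.
Taking the (1/10, 2/5, 1/2)-weighted average: (1/10)·(14/5) + (2/5)·(37/5) + (1/2)·(36/5) = 171/25.

171/25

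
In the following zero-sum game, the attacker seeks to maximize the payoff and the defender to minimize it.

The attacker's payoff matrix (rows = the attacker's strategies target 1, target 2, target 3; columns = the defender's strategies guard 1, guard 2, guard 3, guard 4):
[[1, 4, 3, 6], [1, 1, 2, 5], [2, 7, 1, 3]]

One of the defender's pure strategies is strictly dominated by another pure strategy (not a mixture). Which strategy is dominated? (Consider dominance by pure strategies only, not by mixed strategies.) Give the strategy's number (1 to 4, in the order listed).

The defender prefers columns that give the attacker less. Compare guard 4 with guard 1: 1 < 6, 1 < 5, 2 < 3.
So guard 1 strictly dominates guard 4 for the defender; guard 4 is strictly dominated.

4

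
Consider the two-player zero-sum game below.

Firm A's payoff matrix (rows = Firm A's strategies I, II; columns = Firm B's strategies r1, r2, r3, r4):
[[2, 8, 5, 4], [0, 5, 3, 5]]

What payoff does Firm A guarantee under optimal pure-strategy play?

2

Row minima: 2, 0 → Firm A's maximin is 2.
Column maxima: 2, 8, 5, 5 → Firm B's minimax is 2.
They coincide at (I, r1), so the value is 2.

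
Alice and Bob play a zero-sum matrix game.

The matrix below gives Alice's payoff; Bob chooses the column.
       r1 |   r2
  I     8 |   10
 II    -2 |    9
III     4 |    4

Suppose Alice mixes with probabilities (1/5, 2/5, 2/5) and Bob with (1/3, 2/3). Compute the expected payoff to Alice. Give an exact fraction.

Against (1/3, 2/3), each row's expected payoff is I: 28/3; II: 16/3; III: 4.
Taking the (1/5, 2/5, 2/5)-weighted average: (1/5)·(28/3) + (2/5)·(16/3) + (2/5)·(4) = 28/5.

28/5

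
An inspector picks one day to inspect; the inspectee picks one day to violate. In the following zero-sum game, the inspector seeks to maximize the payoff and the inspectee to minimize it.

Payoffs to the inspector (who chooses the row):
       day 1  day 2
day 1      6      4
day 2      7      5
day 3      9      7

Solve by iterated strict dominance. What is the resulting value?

7

Column day 1 is strictly dominated by day 2 for the inspectee (4<6, 5<7, 7<9); eliminate day 1.
Row day 1 is strictly dominated by row day 2 (5>4); eliminate day 1.
Row day 2 is strictly dominated by row day 3 (7>5); eliminate day 2.
Only (day 3, day 2) remains, with payoff 7.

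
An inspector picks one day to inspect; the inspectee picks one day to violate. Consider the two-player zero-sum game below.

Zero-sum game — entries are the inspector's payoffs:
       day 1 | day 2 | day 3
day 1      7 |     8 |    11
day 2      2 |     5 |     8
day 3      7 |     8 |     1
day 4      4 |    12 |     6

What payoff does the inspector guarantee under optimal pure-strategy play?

7

Row minima: 7, 2, 1, 4 → the inspector's maximin is 7.
Column maxima: 7, 12, 11 → the inspectee's minimax is 7.
They coincide at (day 1, day 1), so the value is 7.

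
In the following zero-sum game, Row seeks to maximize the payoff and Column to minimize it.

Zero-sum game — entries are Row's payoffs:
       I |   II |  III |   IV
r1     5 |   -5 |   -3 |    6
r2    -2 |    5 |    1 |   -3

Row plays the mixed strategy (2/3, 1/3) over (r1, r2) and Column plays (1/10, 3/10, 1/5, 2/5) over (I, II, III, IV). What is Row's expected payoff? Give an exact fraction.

19/30

Against (1/10, 3/10, 1/5, 2/5), each row's expected payoff is r1: 4/5; r2: 3/10.
Taking the (2/3, 1/3)-weighted average: (2/3)·(4/5) + (1/3)·(3/10) = 19/30.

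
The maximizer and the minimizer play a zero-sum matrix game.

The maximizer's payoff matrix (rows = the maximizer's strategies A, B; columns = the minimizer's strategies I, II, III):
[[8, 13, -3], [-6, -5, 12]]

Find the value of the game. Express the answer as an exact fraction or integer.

Column II is strictly dominated by I for the minimizer (it gives the maximizer more in every row).
The remaining 2×2 game on (A, B) × (I, III) has no saddle point. Let the maximizer play A with probability p; indifference gives 8p − 6(1−p) = −3p + 12(1−p), so p = 18/29.
Similarly the minimizer's optimal q on I is 15/29, and the value is 8·(15/29) + (-3)·(14/29) = 78/29.

78/29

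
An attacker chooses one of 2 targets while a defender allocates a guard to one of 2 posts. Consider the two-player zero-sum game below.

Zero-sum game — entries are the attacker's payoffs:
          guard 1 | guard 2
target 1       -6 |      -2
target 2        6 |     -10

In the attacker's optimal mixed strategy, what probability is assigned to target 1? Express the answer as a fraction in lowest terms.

Row minima are -6 and -10, so the attacker's maximin is -6; column maxima are 6 and -2, so the defender's minimax is -2. These differ, so the equilibrium is in mixed strategies.
Let the attacker play target 1 with probability p. The defender is indifferent when −6p + 6(1−p) = −2p − 10(1−p), giving p = 4/5.

4/5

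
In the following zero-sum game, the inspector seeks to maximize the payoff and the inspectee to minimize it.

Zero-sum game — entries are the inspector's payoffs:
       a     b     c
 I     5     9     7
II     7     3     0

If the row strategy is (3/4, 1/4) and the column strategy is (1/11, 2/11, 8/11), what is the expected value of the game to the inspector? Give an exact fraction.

125/22

Against (1/11, 2/11, 8/11), each row's expected payoff is I: 79/11; II: 13/11.
Taking the (3/4, 1/4)-weighted average: (3/4)·(79/11) + (1/4)·(13/11) = 125/22.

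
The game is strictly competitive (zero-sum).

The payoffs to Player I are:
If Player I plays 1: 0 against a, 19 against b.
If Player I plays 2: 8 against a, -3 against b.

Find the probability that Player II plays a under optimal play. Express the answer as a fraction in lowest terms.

11/15

Row minima are 0 and -3, so Player I's maximin is 0; column maxima are 8 and 19, so Player II's minimax is 8. These differ, so the equilibrium is in mixed strategies.
Let Player II play a with probability q. Player I is indifferent when 19(1−q) = 8q − 3(1−q), giving q = 11/15.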